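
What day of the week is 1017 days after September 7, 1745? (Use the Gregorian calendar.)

First find the weekday of Sep 7, 1745. Doomsday rule: the anchor day for the 1700s is Sunday. For year 45: 45÷12 = 3 r 9, and 9÷4 = 2, so 3+9+2 = 14.
Sunday + 14 ≡ Sunday — that's 1745's doomsday.
In September the doomsday date is Sep 5.
Sep 7 is 2 days after Sep 5; 2 mod 7 = 2, so Sunday + 2 = Tuesday.
1017 mod 7 = 2, so 1017 days after a Tuesday is Tuesday + 2 = Thursday.

Thursday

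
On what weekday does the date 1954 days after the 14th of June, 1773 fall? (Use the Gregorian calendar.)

Tuesday

First find the weekday of Jun 14, 1773. Doomsday rule: the anchor day for the 1700s is Sunday. For year 73: 73÷12 = 6 r 1, and 1÷4 = 0, so 6+1+0 = 7.
Sunday + 7 ≡ Sunday — that's 1773's doomsday.
In June the doomsday date is Jun 6.
Jun 14 is 8 days after Jun 6; 8 mod 7 = 1, so Sunday + 1 = Monday.
1954 mod 7 = 1, so 1954 days after a Monday is Monday + 1 = Tuesday.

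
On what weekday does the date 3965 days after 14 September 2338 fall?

First find the weekday of Sep 14, 2338. Doomsday rule: the anchor day for the 2300s is Wednesday. For year 38: 38÷12 = 3 r 2, and 2÷4 = 0, so 3+2+0 = 5.
Wednesday + 5 ≡ Monday — that's 2338's doomsday.
In September the doomsday date is Sep 5.
Sep 14 is 9 days after Sep 5; 9 mod 7 = 2, so Monday + 2 = Wednesday.
3965 mod 7 = 3, so 3965 days after a Wednesday is Wednesday + 3 = Saturday.

Saturday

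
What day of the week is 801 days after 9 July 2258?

Monday

Jul 9, 2258 is a Friday.
801 mod 7 = 3, so 801 days after a Friday is Friday + 3 = Monday.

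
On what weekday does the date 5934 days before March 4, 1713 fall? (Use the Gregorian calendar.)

Monday

First find the weekday of Mar 4, 1713. Doomsday rule: the anchor day for the 1700s is Sunday. For year 13: 13÷12 = 1 r 1, and 1÷4 = 0, so 1+1+0 = 2.
Sunday + 2 ≡ Tuesday — that's 1713's doomsday.
In March the doomsday date is Mar 14.
Mar 4 is 10 days before Mar 14; 10 mod 7 = 3, so Tuesday − 3 = Saturday.
5934 mod 7 = 5, so 5934 days before a Saturday is Saturday − 5 = Monday.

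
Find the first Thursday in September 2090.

September 7, 2090

September 1, 2090 is a Friday.
The first Thursday is therefore September 7 (6 days later).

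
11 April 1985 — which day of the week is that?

Thursday

January 1, 1985 is a Tuesday.
Jan 1, 1985 → Feb 1, 1985: 31 days (January has 31).
Feb 1, 1985 → Mar 1, 1985: 28 days (February has 28).
Mar 1, 1985 → Apr 1, 1985: 31 days (March has 31).
Apr 1, 1985 → Apr 11, 1985: 10 days.
Total: 100 days.
100 mod 7 = 2, so Tuesday + 2 = Thursday.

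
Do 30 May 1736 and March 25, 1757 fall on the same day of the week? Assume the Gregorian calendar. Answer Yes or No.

No

From May 30, 1736 to Mar 25, 1757 is 7604 days.
7604 mod 7 = 2, so they are different weekdays.
(May 30, 1736 is a Wednesday; Mar 25, 1757 is a Friday.)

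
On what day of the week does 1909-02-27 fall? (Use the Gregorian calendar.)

Doomsday rule: the anchor day for the 1900s is Wednesday. For year 09: 9÷12 = 0 r 9, and 9÷4 = 2, so 0+9+2 = 11.
Wednesday + 11 ≡ Sunday — that's 1909's doomsday.
In February the doomsday date is Feb 28 (1909 is not a leap year).
Feb 27 is 1 day before Feb 28; 1 mod 7 = 1, so Sunday − 1 = Saturday.

Saturday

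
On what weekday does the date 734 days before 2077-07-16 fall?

Saturday

Jul 16, 2077 is a Friday.
734 mod 7 = 6, so 734 days before a Friday is Friday − 6 = Saturday.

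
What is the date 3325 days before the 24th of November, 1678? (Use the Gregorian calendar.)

−365 (one year) → Nov 24, 1677 (2960 left).
−365 (one year) → Nov 24, 1676 (2595 left).
−366 (one year; includes Feb 29, 1676) → Nov 24, 1675 (2229 left).
−365 (one year) → Nov 24, 1674 (1864 left).
−365 (one year) → Nov 24, 1673 (1499 left).
−365 (one year) → Nov 24, 1672 (1134 left).
−366 (one year; includes Feb 29, 1672) → Nov 24, 1671 (768 left).
−365 (one year) → Nov 24, 1670 (403 left).
−365 (one year) → Nov 24, 1669 (38 left).
−24 → Oct 31, 1669 (end of Oct, 31 days; 14 left).
−14 → Oct 17, 1669.

October 17, 1669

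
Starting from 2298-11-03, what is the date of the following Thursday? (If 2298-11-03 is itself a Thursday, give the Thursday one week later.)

Nov 3, 2298 is a Thursday.
From Thursday to the next Thursday is 7 days.
Nov 3, 2298 + 7 = Nov 10, 2298.

November 10, 2298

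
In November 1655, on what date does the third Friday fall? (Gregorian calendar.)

November 19, 1655

November 1, 1655 is a Monday.
The first Friday is therefore November 5 (4 days later).
The third Friday is 5 + 2×7 = November 19.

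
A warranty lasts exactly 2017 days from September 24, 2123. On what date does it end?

+366 (one year; includes Feb 29, 2124) → Sep 24, 2124 (1651 left).
+365 (one year) → Sep 24, 2125 (1286 left).
+365 (one year) → Sep 24, 2126 (921 left).
+365 (one year) → Sep 24, 2127 (556 left).
+366 (one year; includes Feb 29, 2128) → Sep 24, 2128 (190 left).
Sep has 30 days: +7 → Oct 1, 2128 (183 left).
Oct has 31 days: +31 → Nov 1, 2128 (152 left).
Nov has 30 days: +30 → Dec 1, 2128 (122 left).
Dec has 31 days: +31 → Jan 1, 2129 (91 left).
Jan has 31 days: +31 → Feb 1, 2129 (60 left).
Feb has 28 days: +28 → Mar 1, 2129 (32 left).
Mar has 31 days: +31 → Apr 1, 2129 (1 left).
+1 → Apr 2, 2129.

April 2, 2129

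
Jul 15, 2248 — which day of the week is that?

Saturday

Doomsday rule: the anchor day for the 2200s is Friday. For year 48: 48÷12 = 4 r 0, and 0÷4 = 0, so 4+0+0 = 4.
Friday + 4 ≡ Tuesday — that's 2248's doomsday.
In July the doomsday date is Jul 11.
Jul 15 is 4 days after Jul 11; 4 mod 7 = 4, so Tuesday + 4 = Saturday.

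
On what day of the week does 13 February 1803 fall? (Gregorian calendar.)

January 1, 1803 is a Saturday.
Jan 1, 1803 → Feb 1, 1803: 31 days (January has 31).
Feb 1, 1803 → Feb 13, 1803: 12 days.
Total: 43 days.
43 mod 7 = 1, so Saturday + 1 = Sunday.

Sunday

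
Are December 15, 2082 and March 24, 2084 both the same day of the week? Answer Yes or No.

No

From Dec 15, 2082 to Mar 24, 2084 is 465 days.
465 mod 7 = 3, so they are different weekdays.
(Dec 15, 2082 is a Tuesday; Mar 24, 2084 is a Friday.)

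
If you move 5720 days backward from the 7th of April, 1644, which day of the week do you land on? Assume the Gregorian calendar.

Wednesday

Apr 7, 1644 is a Thursday.
5720 mod 7 = 1, so 5720 days before a Thursday is Thursday − 1 = Wednesday.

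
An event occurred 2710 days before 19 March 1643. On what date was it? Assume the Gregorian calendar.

−365 (one year) → Mar 19, 1642 (2345 left).
−365 (one year) → Mar 19, 1641 (1980 left).
−365 (one year) → Mar 19, 1640 (1615 left).
−366 (one year; includes Feb 29, 1640) → Mar 19, 1639 (1249 left).
−365 (one year) → Mar 19, 1638 (884 left).
−365 (one year) → Mar 19, 1637 (519 left).
−365 (one year) → Mar 19, 1636 (154 left).
−19 → Feb 29, 1636 (end of Feb, 29 days; 135 left).
−29 → Jan 31, 1636 (end of Jan, 31 days; 106 left).
−31 → Dec 31, 1635 (end of Dec, 31 days; 75 left).
−31 → Nov 30, 1635 (end of Nov, 30 days; 44 left).
−30 → Oct 31, 1635 (end of Oct, 31 days; 14 left).
−14 → Oct 17, 1635.

October 17, 1635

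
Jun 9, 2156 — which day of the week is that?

Wednesday

Doomsday rule: the anchor day for the 2100s is Sunday. For year 56: 56÷12 = 4 r 8, and 8÷4 = 2, so 4+8+2 = 14.
Sunday + 14 ≡ Sunday — that's 2156's doomsday.
In June the doomsday date is Jun 6.
Jun 9 is 3 days after Jun 6; 3 mod 7 = 3, so Sunday + 3 = Wednesday.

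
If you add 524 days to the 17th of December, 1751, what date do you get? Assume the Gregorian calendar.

+366 (one year; includes Feb 29, 1752) → Dec 17, 1752 (158 left).
Dec has 31 days: +15 → Jan 1, 1753 (143 left).
Jan has 31 days: +31 → Feb 1, 1753 (112 left).
Feb has 28 days: +28 → Mar 1, 1753 (84 left).
Mar has 31 days: +31 → Apr 1, 1753 (53 left).
Apr has 30 days: +30 → May 1, 1753 (23 left).
+23 → May 24, 1753.

May 24, 1753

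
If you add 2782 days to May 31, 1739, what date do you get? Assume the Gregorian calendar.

+366 (one year; includes Feb 29, 1740) → May 31, 1740 (2416 left).
+365 (one year) → May 31, 1741 (2051 left).
+365 (one year) → May 31, 1742 (1686 left).
+365 (one year) → May 31, 1743 (1321 left).
+366 (one year; includes Feb 29, 1744) → May 31, 1744 (955 left).
+365 (one year) → May 31, 1745 (590 left).
+365 (one year) → May 31, 1746 (225 left).
May has 31 days: +1 → Jun 1, 1746 (224 left).
Jun has 30 days: +30 → Jul 1, 1746 (194 left).
Jul has 31 days: +31 → Aug 1, 1746 (163 left).
Aug has 31 days: +31 → Sep 1, 1746 (132 left).
Sep has 30 days: +30 → Oct 1, 1746 (102 left).
Oct has 31 days: +31 → Nov 1, 1746 (71 left).
Nov has 30 days: +30 → Dec 1, 1746 (41 left).
Dec has 31 days: +31 → Jan 1, 1747 (10 left).
+10 → Jan 11, 1747.

January 11, 1747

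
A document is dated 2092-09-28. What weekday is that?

Sunday

Doomsday rule: the anchor day for the 2000s is Tuesday. For year 92: 92÷12 = 7 r 8, and 8÷4 = 2, so 7+8+2 = 17.
Tuesday + 17 ≡ Friday — that's 2092's doomsday.
In September the doomsday date is Sep 5.
Sep 28 is 23 days after Sep 5; 23 mod 7 = 2, so Friday + 2 = Sunday.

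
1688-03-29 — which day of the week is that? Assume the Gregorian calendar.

Monday

Doomsday rule: the anchor day for the 1600s is Tuesday. For year 88: 88÷12 = 7 r 4, and 4÷4 = 1, so 7+4+1 = 12.
Tuesday + 12 ≡ Sunday — that's 1688's doomsday.
In March the doomsday date is Mar 14.
Mar 29 is 15 days after Mar 14; 15 mod 7 = 1, so Sunday + 1 = Monday.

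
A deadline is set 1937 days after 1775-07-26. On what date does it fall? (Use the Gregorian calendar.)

November 13, 1780

+366 (one year; includes Feb 29, 1776) → Jul 26, 1776 (1571 left).
+365 (one year) → Jul 26, 1777 (1206 left).
+365 (one year) → Jul 26, 1778 (841 left).
+365 (one year) → Jul 26, 1779 (476 left).
+366 (one year; includes Feb 29, 1780) → Jul 26, 1780 (110 left).
Jul has 31 days: +6 → Aug 1, 1780 (104 left).
Aug has 31 days: +31 → Sep 1, 1780 (73 left).
Sep has 30 days: +30 → Oct 1, 1780 (43 left).
Oct has 31 days: +31 → Nov 1, 1780 (12 left).
+12 → Nov 13, 1780.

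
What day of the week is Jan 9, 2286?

Doomsday rule: the anchor day for the 2200s is Friday. For year 86: 86÷12 = 7 r 2, and 2÷4 = 0, so 7+2+0 = 9.
Friday + 9 ≡ Sunday — that's 2286's doomsday.
In January the doomsday date is Jan 3 (2286 is not a leap year).
Jan 9 is 6 days after Jan 3; 6 mod 7 = 6, so Sunday + 6 = Saturday.

Saturday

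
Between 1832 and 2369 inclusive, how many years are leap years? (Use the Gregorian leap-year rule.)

131

Multiples of 4 in [1832,2369]: 135.
Of those, multiples of 100: 5 (not leap unless ÷400).
Multiples of 400: 1.
Leap years = 135 − 5 + 1 = 131.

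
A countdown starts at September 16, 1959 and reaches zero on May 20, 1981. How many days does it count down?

Sep 16, 1959 → Sep 16, 1960: 366 days (Feb 29, 1960 is in that span).
Sep 16, 1960 → Sep 16, 1961: 365 days.
Sep 16, 1961 → Sep 16, 1962: 365 days.
Sep 16, 1962 → Sep 16, 1963: 365 days.
Sep 16, 1963 → Sep 16, 1964: 366 days (Feb 29, 1964 is in that span).
Sep 16, 1964 → Sep 16, 1965: 365 days.
Sep 16, 1965 → Sep 16, 1966: 365 days.
Sep 16, 1966 → Sep 16, 1967: 365 days.
Sep 16, 1967 → Sep 16, 1968: 366 days (Feb 29, 1968 is in that span).
Sep 16, 1968 → Sep 16, 1969: 365 days.
Sep 16, 1969 → Sep 16, 1970: 365 days.
Sep 16, 1970 → Sep 16, 1971: 365 days.
Sep 16, 1971 → Sep 16, 1972: 366 days (Feb 29, 1972 is in that span).
Sep 16, 1972 → Sep 16, 1973: 365 days.
Sep 16, 1973 → Sep 16, 1974: 365 days.
Sep 16, 1974 → Sep 16, 1975: 365 days.
Sep 16, 1975 → Sep 16, 1976: 366 days (Feb 29, 1976 is in that span).
Sep 16, 1976 → Sep 16, 1977: 365 days.
Sep 16, 1977 → Sep 16, 1978: 365 days.
Sep 16, 1978 → Sep 16, 1979: 365 days.
Sep 16, 1979 → Sep 16, 1980: 366 days (Feb 29, 1980 is in that span).
Sep 16, 1980 → Oct 16, 1980: 30 days (September has 30).
Oct 16, 1980 → Nov 16, 1980: 31 days (October has 31).
Nov 16, 1980 → Dec 16, 1980: 30 days (November has 30).
Dec 16, 1980 → Jan 16, 1981: 31 days (December has 31).
Jan 16, 1981 → Feb 16, 1981: 31 days (January has 31).
Feb 16, 1981 → Mar 16, 1981: 28 days (February has 28).
Mar 16, 1981 → Apr 16, 1981: 31 days (March has 31).
Apr 16, 1981 → May 16, 1981: 30 days (April has 30).
May 16, 1981 → May 20, 1981: 4 days.
Total: 7917 days.

7917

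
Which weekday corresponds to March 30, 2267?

Doomsday rule: the anchor day for the 2200s is Friday. For year 67: 67÷12 = 5 r 7, and 7÷4 = 1, so 5+7+1 = 13.
Friday + 13 ≡ Thursday — that's 2267's doomsday.
In March the doomsday date is Mar 14.
Mar 30 is 16 days after Mar 14; 16 mod 7 = 2, so Thursday + 2 = Saturday.

Saturday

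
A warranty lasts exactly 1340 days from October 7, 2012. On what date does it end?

June 8, 2016

+365 (one year) → Oct 7, 2013 (975 left).
+365 (one year) → Oct 7, 2014 (610 left).
+365 (one year) → Oct 7, 2015 (245 left).
Oct has 31 days: +25 → Nov 1, 2015 (220 left).
Nov has 30 days: +30 → Dec 1, 2015 (190 left).
Dec has 31 days: +31 → Jan 1, 2016 (159 left).
Jan has 31 days: +31 → Feb 1, 2016 (128 left).
Feb has 29 days: +29 → Mar 1, 2016 (99 left).
Mar has 31 days: +31 → Apr 1, 2016 (68 left).
Apr has 30 days: +30 → May 1, 2016 (38 left).
May has 31 days: +31 → Jun 1, 2016 (7 left).
+7 → Jun 8, 2016.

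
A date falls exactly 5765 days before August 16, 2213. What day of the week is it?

First find the weekday of Aug 16, 2213. Doomsday rule: the anchor day for the 2200s is Friday. For year 13: 13÷12 = 1 r 1, and 1÷4 = 0, so 1+1+0 = 2.
Friday + 2 ≡ Sunday — that's 2213's doomsday.
In August the doomsday date is Aug 8.
Aug 16 is 8 days after Aug 8; 8 mod 7 = 1, so Sunday + 1 = Monday.
5765 mod 7 = 4, so 5765 days before a Monday is Monday − 4 = Thursday.

Thursday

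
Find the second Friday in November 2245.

November 1, 2245 is a Saturday.
The first Friday is therefore November 7 (6 days later).
The second Friday is 7 + 1×7 = November 14.

November 14, 2245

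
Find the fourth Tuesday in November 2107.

November 1, 2107 is a Tuesday.
The first Tuesday is therefore November 1 (same day).
The fourth Tuesday is 1 + 3×7 = November 22.

November 22, 2107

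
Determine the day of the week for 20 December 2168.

Doomsday rule: the anchor day for the 2100s is Sunday. For year 68: 68÷12 = 5 r 8, and 8÷4 = 2, so 5+8+2 = 15.
Sunday + 15 ≡ Monday — that's 2168's doomsday.
In December the doomsday date is Dec 12.
Dec 20 is 8 days after Dec 12; 8 mod 7 = 1, so Monday + 1 = Tuesday.

Tuesday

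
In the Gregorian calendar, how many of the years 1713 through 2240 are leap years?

128

Multiples of 4 in [1713,2240]: 132.
Of those, multiples of 100: 5 (not leap unless ÷400).
Multiples of 400: 1.
Leap years = 132 − 5 + 1 = 128.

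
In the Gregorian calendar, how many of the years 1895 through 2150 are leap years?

Multiples of 4 in [1895,2150]: 64.
Of those, multiples of 100: 3 (not leap unless ÷400).
Multiples of 400: 1.
Leap years = 64 − 3 + 1 = 62.

62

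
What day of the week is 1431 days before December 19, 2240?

Wednesday

Dec 19, 2240 is a Saturday.
1431 mod 7 = 3, so 1431 days before a Saturday is Saturday − 3 = Wednesday.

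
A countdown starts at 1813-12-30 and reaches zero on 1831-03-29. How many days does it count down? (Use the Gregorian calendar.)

Dec 30, 1813 → Dec 30, 1814: 365 days.
Dec 30, 1814 → Dec 30, 1815: 365 days.
Dec 30, 1815 → Dec 30, 1816: 366 days (Feb 29, 1816 is in that span).
Dec 30, 1816 → Dec 30, 1817: 365 days.
Dec 30, 1817 → Dec 30, 1818: 365 days.
Dec 30, 1818 → Dec 30, 1819: 365 days.
Dec 30, 1819 → Dec 30, 1820: 366 days (Feb 29, 1820 is in that span).
Dec 30, 1820 → Dec 30, 1821: 365 days.
Dec 30, 1821 → Dec 30, 1822: 365 days.
Dec 30, 1822 → Dec 30, 1823: 365 days.
Dec 30, 1823 → Dec 30, 1824: 366 days (Feb 29, 1824 is in that span).
Dec 30, 1824 → Dec 30, 1825: 365 days.
Dec 30, 1825 → Dec 30, 1826: 365 days.
Dec 30, 1826 → Dec 30, 1827: 365 days.
Dec 30, 1827 → Dec 30, 1828: 366 days (Feb 29, 1828 is in that span).
Dec 30, 1828 → Dec 30, 1829: 365 days.
Dec 30, 1829 → Dec 30, 1830: 365 days.
Dec 30, 1830 → Jan 30, 1831: 31 days (December has 31).
Jan 30, 1831 → Feb 28, 1831: 29 days (January has 31).
Feb 28, 1831 → Mar 28, 1831: 28 days (February has 28).
Mar 28, 1831 → Mar 29, 1831: 1 days.
Total: 6298 days.

6298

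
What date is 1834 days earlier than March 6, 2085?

February 27, 2080

−365 (one year) → Mar 6, 2084 (1469 left).
−366 (one year; includes Feb 29, 2084) → Mar 6, 2083 (1103 left).
−365 (one year) → Mar 6, 2082 (738 left).
−365 (one year) → Mar 6, 2081 (373 left).
−6 → Feb 28, 2081 (end of Feb, 28 days; 367 left).
−28 → Jan 31, 2081 (end of Jan, 31 days; 339 left).
−31 → Dec 31, 2080 (end of Dec, 31 days; 308 left).
−31 → Nov 30, 2080 (end of Nov, 30 days; 277 left).
−30 → Oct 31, 2080 (end of Oct, 31 days; 247 left).
−31 → Sep 30, 2080 (end of Sep, 30 days; 216 left).
−30 → Aug 31, 2080 (end of Aug, 31 days; 186 left).
−31 → Jul 31, 2080 (end of Jul, 31 days; 155 left).
−31 → Jun 30, 2080 (end of Jun, 30 days; 124 left).
−30 → May 31, 2080 (end of May, 31 days; 94 left).
−31 → Apr 30, 2080 (end of Apr, 30 days; 63 left).
−30 → Mar 31, 2080 (end of Mar, 31 days; 33 left).
−31 → Feb 29, 2080 (end of Feb, 29 days; 2 left).
−2 → Feb 27, 2080.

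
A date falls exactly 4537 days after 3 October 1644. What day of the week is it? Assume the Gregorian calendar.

Tuesday

First find the weekday of Oct 3, 1644. Doomsday rule: the anchor day for the 1600s is Tuesday. For year 44: 44÷12 = 3 r 8, and 8÷4 = 2, so 3+8+2 = 13.
Tuesday + 13 ≡ Monday — that's 1644's doomsday.
In October the doomsday date is Oct 10.
Oct 3 is 7 days before Oct 10; 7 mod 7 = 0, so Monday − 0 = Monday.
4537 mod 7 = 1, so 4537 days after a Monday is Monday + 1 = Tuesday.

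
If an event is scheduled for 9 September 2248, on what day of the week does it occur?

Saturday

Doomsday rule: the anchor day for the 2200s is Friday. For year 48: 48÷12 = 4 r 0, and 0÷4 = 0, so 4+0+0 = 4.
Friday + 4 ≡ Tuesday — that's 2248's doomsday.
In September the doomsday date is Sep 5.
Sep 9 is 4 days after Sep 5; 4 mod 7 = 4, so Tuesday + 4 = Saturday.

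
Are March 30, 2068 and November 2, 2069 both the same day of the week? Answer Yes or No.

From Mar 30, 2068 to Nov 2, 2069 is 582 days.
582 mod 7 = 1, so they are different weekdays.
(Mar 30, 2068 is a Friday; Nov 2, 2069 is a Saturday.)

No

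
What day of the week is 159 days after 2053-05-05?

Saturday

First find the weekday of May 5, 2053. Doomsday rule: the anchor day for the 2000s is Tuesday. For year 53: 53÷12 = 4 r 5, and 5÷4 = 1, so 4+5+1 = 10.
Tuesday + 10 ≡ Friday — that's 2053's doomsday.
In May the doomsday date is May 9.
May 5 is 4 days before May 9; 4 mod 7 = 4, so Friday − 4 = Monday.
159 mod 7 = 5, so 159 days after a Monday is Monday + 5 = Saturday.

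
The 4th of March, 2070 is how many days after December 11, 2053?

Dec 11, 2053 → Dec 11, 2054: 365 days.
Dec 11, 2054 → Dec 11, 2055: 365 days.
Dec 11, 2055 → Dec 11, 2056: 366 days (Feb 29, 2056 is in that span).
Dec 11, 2056 → Dec 11, 2057: 365 days.
Dec 11, 2057 → Dec 11, 2058: 365 days.
Dec 11, 2058 → Dec 11, 2059: 365 days.
Dec 11, 2059 → Dec 11, 2060: 366 days (Feb 29, 2060 is in that span).
Dec 11, 2060 → Dec 11, 2061: 365 days.
Dec 11, 2061 → Dec 11, 2062: 365 days.
Dec 11, 2062 → Dec 11, 2063: 365 days.
Dec 11, 2063 → Dec 11, 2064: 366 days (Feb 29, 2064 is in that span).
Dec 11, 2064 → Dec 11, 2065: 365 days.
Dec 11, 2065 → Dec 11, 2066: 365 days.
Dec 11, 2066 → Dec 11, 2067: 365 days.
Dec 11, 2067 → Dec 11, 2068: 366 days (Feb 29, 2068 is in that span).
Dec 11, 2068 → Dec 11, 2069: 365 days.
Dec 11, 2069 → Jan 11, 2070: 31 days (December has 31).
Jan 11, 2070 → Feb 11, 2070: 31 days (January has 31).
Feb 11, 2070 → Mar 4, 2070: 21 days.
Total: 5927 days.

5927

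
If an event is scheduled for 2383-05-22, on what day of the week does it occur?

Doomsday rule: the anchor day for the 2300s is Wednesday. For year 83: 83÷12 = 6 r 11, and 11÷4 = 2, so 6+11+2 = 19.
Wednesday + 19 ≡ Monday — that's 2383's doomsday.
In May the doomsday date is May 9.
May 22 is 13 days after May 9; 13 mod 7 = 6, so Monday + 6 = Sunday.

Sunday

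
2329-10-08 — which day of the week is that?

Doomsday rule: the anchor day for the 2300s is Wednesday. For year 29: 29÷12 = 2 r 5, and 5÷4 = 1, so 2+5+1 = 8.
Wednesday + 8 ≡ Thursday — that's 2329's doomsday.
In October the doomsday date is Oct 10.
Oct 8 is 2 days before Oct 10; 2 mod 7 = 2, so Thursday − 2 = Tuesday.

Tuesday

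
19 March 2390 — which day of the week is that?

Doomsday rule: the anchor day for the 2300s is Wednesday. For year 90: 90÷12 = 7 r 6, and 6÷4 = 1, so 7+6+1 = 14.
Wednesday + 14 ≡ Wednesday — that's 2390's doomsday.
In March the doomsday date is Mar 14.
Mar 19 is 5 days after Mar 14; 5 mod 7 = 5, so Wednesday + 5 = Monday.

Monday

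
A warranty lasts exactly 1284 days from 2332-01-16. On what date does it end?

July 23, 2335

+366 (one year; includes Feb 29, 2332) → Jan 16, 2333 (918 left).
+365 (one year) → Jan 16, 2334 (553 left).
+365 (one year) → Jan 16, 2335 (188 left).
Jan has 31 days: +16 → Feb 1, 2335 (172 left).
Feb has 28 days: +28 → Mar 1, 2335 (144 left).
Mar has 31 days: +31 → Apr 1, 2335 (113 left).
Apr has 30 days: +30 → May 1, 2335 (83 left).
May has 31 days: +31 → Jun 1, 2335 (52 left).
Jun has 30 days: +30 → Jul 1, 2335 (22 left).
+22 → Jul 23, 2335.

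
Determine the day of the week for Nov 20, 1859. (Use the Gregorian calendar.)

Doomsday rule: the anchor day for the 1800s is Friday. For year 59: 59÷12 = 4 r 11, and 11÷4 = 2, so 4+11+2 = 17.
Friday + 17 ≡ Monday — that's 1859's doomsday.
In November the doomsday date is Nov 7.
Nov 20 is 13 days after Nov 7; 13 mod 7 = 6, so Monday + 6 = Sunday.

Sunday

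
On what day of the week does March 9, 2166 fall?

Doomsday rule: the anchor day for the 2100s is Sunday. For year 66: 66÷12 = 5 r 6, and 6÷4 = 1, so 5+6+1 = 12.
Sunday + 12 ≡ Friday — that's 2166's doomsday.
In March the doomsday date is Mar 14.
Mar 9 is 5 days before Mar 14; 5 mod 7 = 5, so Friday − 5 = Sunday.

Sunday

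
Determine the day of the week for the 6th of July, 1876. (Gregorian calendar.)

Doomsday rule: the anchor day for the 1800s is Friday. For year 76: 76÷12 = 6 r 4, and 4÷4 = 1, so 6+4+1 = 11.
Friday + 11 ≡ Tuesday — that's 1876's doomsday.
In July the doomsday date is Jul 11.
Jul 6 is 5 days before Jul 11; 5 mod 7 = 5, so Tuesday − 5 = Thursday.

Thursday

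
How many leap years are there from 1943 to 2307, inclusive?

Multiples of 4 in [1943,2307]: 91.
Of those, multiples of 100: 4 (not leap unless ÷400).
Multiples of 400: 1.
Leap years = 91 − 4 + 1 = 88.

88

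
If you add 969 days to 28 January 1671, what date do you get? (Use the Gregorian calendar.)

+365 (one year) → Jan 28, 1672 (604 left).
+366 (one year; includes Feb 29, 1672) → Jan 28, 1673 (238 left).
Jan has 31 days: +4 → Feb 1, 1673 (234 left).
Feb has 28 days: +28 → Mar 1, 1673 (206 left).
Mar has 31 days: +31 → Apr 1, 1673 (175 left).
Apr has 30 days: +30 → May 1, 1673 (145 left).
May has 31 days: +31 → Jun 1, 1673 (114 left).
Jun has 30 days: +30 → Jul 1, 1673 (84 left).
Jul has 31 days: +31 → Aug 1, 1673 (53 left).
Aug has 31 days: +31 → Sep 1, 1673 (22 left).
+22 → Sep 23, 1673.

September 23, 1673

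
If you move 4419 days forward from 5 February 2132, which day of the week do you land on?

Thursday

First find the weekday of Feb 5, 2132. Doomsday rule: the anchor day for the 2100s is Sunday. For year 32: 32÷12 = 2 r 8, and 8÷4 = 2, so 2+8+2 = 12.
Sunday + 12 ≡ Friday — that's 2132's doomsday.
In February the doomsday date is Feb 29 (2132 is a leap year (divisible by 4)).
Feb 5 is 24 days before Feb 29; 24 mod 7 = 3, so Friday − 3 = Tuesday.
4419 mod 7 = 2, so 4419 days after a Tuesday is Tuesday + 2 = Thursday.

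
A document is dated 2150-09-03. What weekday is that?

Doomsday rule: the anchor day for the 2100s is Sunday. For year 50: 50÷12 = 4 r 2, and 2÷4 = 0, so 4+2+0 = 6.
Sunday + 6 ≡ Saturday — that's 2150's doomsday.
In September the doomsday date is Sep 5.
Sep 3 is 2 days before Sep 5; 2 mod 7 = 2, so Saturday − 2 = Thursday.

Thursday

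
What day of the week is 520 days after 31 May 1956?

Saturday

May 31, 1956 is a Thursday.
520 mod 7 = 2, so 520 days after a Thursday is Thursday + 2 = Saturday.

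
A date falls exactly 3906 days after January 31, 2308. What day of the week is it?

Friday

Jan 31, 2308 is a Friday.
3906 mod 7 = 0, so 3906 days after a Friday is Friday + 0 = Friday.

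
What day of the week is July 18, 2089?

Monday

January 1, 2089 is a Saturday.
Jan 1, 2089 → Feb 1, 2089: 31 days (January has 31).
Feb 1, 2089 → Mar 1, 2089: 28 days (February has 28).
Mar 1, 2089 → Apr 1, 2089: 31 days (March has 31).
Apr 1, 2089 → May 1, 2089: 30 days (April has 30).
May 1, 2089 → Jun 1, 2089: 31 days (May has 31).
Jun 1, 2089 → Jul 1, 2089: 30 days (June has 30).
Jul 1, 2089 → Jul 18, 2089: 17 days.
Total: 198 days.
198 mod 7 = 2, so Saturday + 2 = Monday.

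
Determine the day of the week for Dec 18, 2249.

Tuesday

Doomsday rule: the anchor day for the 2200s is Friday. For year 49: 49÷12 = 4 r 1, and 1÷4 = 0, so 4+1+0 = 5.
Friday + 5 ≡ Wednesday — that's 2249's doomsday.
In December the doomsday date is Dec 12.
Dec 18 is 6 days after Dec 12; 6 mod 7 = 6, so Wednesday + 6 = Tuesday.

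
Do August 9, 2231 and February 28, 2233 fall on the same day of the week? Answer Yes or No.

From Aug 9, 2231 to Feb 28, 2233 is 569 days.
569 mod 7 = 2, so they are different weekdays.
(Aug 9, 2231 is a Tuesday; Feb 28, 2233 is a Thursday.)

No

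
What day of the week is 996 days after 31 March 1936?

Thursday

First find the weekday of Mar 31, 1936. Doomsday rule: the anchor day for the 1900s is Wednesday. For year 36: 36÷12 = 3 r 0, and 0÷4 = 0, so 3+0+0 = 3.
Wednesday + 3 ≡ Saturday — that's 1936's doomsday.
In March the doomsday date is Mar 14.
Mar 31 is 17 days after Mar 14; 17 mod 7 = 3, so Saturday + 3 = Tuesday.
996 mod 7 = 2, so 996 days after a Tuesday is Tuesday + 2 = Thursday.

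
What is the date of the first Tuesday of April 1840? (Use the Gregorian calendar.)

April 1, 1840 is a Wednesday.
The first Tuesday is therefore April 7 (6 days later).

April 7, 1840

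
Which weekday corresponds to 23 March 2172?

Monday

Doomsday rule: the anchor day for the 2100s is Sunday. For year 72: 72÷12 = 6 r 0, and 0÷4 = 0, so 6+0+0 = 6.
Sunday + 6 ≡ Saturday — that's 2172's doomsday.
In March the doomsday date is Mar 14.
Mar 23 is 9 days after Mar 14; 9 mod 7 = 2, so Saturday + 2 = Monday.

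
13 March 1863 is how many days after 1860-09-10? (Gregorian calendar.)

914

Sep 10, 1860 → Sep 10, 1861: 365 days.
Sep 10, 1861 → Sep 10, 1862: 365 days.
Sep 10, 1862 → Oct 10, 1862: 30 days (September has 30).
Oct 10, 1862 → Nov 10, 1862: 31 days (October has 31).
Nov 10, 1862 → Dec 10, 1862: 30 days (November has 30).
Dec 10, 1862 → Jan 10, 1863: 31 days (December has 31).
Jan 10, 1863 → Feb 10, 1863: 31 days (January has 31).
Feb 10, 1863 → Mar 10, 1863: 28 days (February has 28).
Mar 10, 1863 → Mar 13, 1863: 3 days.
Total: 914 days.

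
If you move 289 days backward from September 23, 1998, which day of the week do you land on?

Monday

Sep 23, 1998 is a Wednesday.
289 mod 7 = 2, so 289 days before a Wednesday is Wednesday − 2 = Monday.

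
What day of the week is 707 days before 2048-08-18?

Tuesday

Aug 18, 2048 is a Tuesday.
707 mod 7 = 0, so 707 days before a Tuesday is Tuesday − 0 = Tuesday.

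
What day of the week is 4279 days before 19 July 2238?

Tuesday

Jul 19, 2238 is a Thursday.
4279 mod 7 = 2, so 4279 days before a Thursday is Thursday − 2 = Tuesday.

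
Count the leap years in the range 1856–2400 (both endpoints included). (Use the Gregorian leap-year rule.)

133

Multiples of 4 in [1856,2400]: 137.
Of those, multiples of 100: 6 (not leap unless ÷400).
Multiples of 400: 2.
Leap years = 137 − 6 + 2 = 133.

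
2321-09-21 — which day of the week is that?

Wednesday

Doomsday rule: the anchor day for the 2300s is Wednesday. For year 21: 21÷12 = 1 r 9, and 9÷4 = 2, so 1+9+2 = 12.
Wednesday + 12 ≡ Monday — that's 2321's doomsday.
In September the doomsday date is Sep 5.
Sep 21 is 16 days after Sep 5; 16 mod 7 = 2, so Monday + 2 = Wednesday.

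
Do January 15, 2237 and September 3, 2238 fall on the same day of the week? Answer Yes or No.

No

From Jan 15, 2237 to Sep 3, 2238 is 596 days.
596 mod 7 = 1, so they are different weekdays.
(Jan 15, 2237 is a Sunday; Sep 3, 2238 is a Monday.)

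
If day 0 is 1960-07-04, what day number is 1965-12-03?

Jul 4, 1960 → Jul 4, 1961: 365 days.
Jul 4, 1961 → Jul 4, 1962: 365 days.
Jul 4, 1962 → Jul 4, 1963: 365 days.
Jul 4, 1963 → Jul 4, 1964: 366 days (Feb 29, 1964 is in that span).
Jul 4, 1964 → Jul 4, 1965: 365 days.
Jul 4, 1965 → Aug 4, 1965: 31 days (July has 31).
Aug 4, 1965 → Sep 4, 1965: 31 days (August has 31).
Sep 4, 1965 → Oct 4, 1965: 30 days (September has 30).
Oct 4, 1965 → Nov 4, 1965: 31 days (October has 31).
Nov 4, 1965 → Dec 3, 1965: 29 days.
Total: 1978 days.

1978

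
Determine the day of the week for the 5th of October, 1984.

Doomsday rule: the anchor day for the 1900s is Wednesday. For year 84: 84÷12 = 7 r 0, and 0÷4 = 0, so 7+0+0 = 7.
Wednesday + 7 ≡ Wednesday — that's 1984's doomsday.
In October the doomsday date is Oct 10.
Oct 5 is 5 days before Oct 10; 5 mod 7 = 5, so Wednesday − 5 = Friday.

Friday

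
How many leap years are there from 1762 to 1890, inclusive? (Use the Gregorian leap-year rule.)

31

Multiples of 4 in [1762,1890]: 32.
Of those, multiples of 100: 1 (not leap unless ÷400).
Multiples of 400: 0.
Leap years = 32 − 1 + 0 = 31.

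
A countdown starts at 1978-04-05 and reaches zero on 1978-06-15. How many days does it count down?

Apr 5, 1978 → May 5, 1978: 30 days (April has 30).
May 5, 1978 → Jun 5, 1978: 31 days (May has 31).
Jun 5, 1978 → Jun 15, 1978: 10 days.
Total: 71 days.

71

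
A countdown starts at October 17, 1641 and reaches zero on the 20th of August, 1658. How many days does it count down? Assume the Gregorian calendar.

6151

Oct 17, 1641 → Oct 17, 1642: 365 days.
Oct 17, 1642 → Oct 17, 1643: 365 days.
Oct 17, 1643 → Oct 17, 1644: 366 days (Feb 29, 1644 is in that span).
Oct 17, 1644 → Oct 17, 1645: 365 days.
Oct 17, 1645 → Oct 17, 1646: 365 days.
Oct 17, 1646 → Oct 17, 1647: 365 days.
Oct 17, 1647 → Oct 17, 1648: 366 days (Feb 29, 1648 is in that span).
Oct 17, 1648 → Oct 17, 1649: 365 days.
Oct 17, 1649 → Oct 17, 1650: 365 days.
Oct 17, 1650 → Oct 17, 1651: 365 days.
Oct 17, 1651 → Oct 17, 1652: 366 days (Feb 29, 1652 is in that span).
Oct 17, 1652 → Oct 17, 1653: 365 days.
Oct 17, 1653 → Oct 17, 1654: 365 days.
Oct 17, 1654 → Oct 17, 1655: 365 days.
Oct 17, 1655 → Oct 17, 1656: 366 days (Feb 29, 1656 is in that span).
Oct 17, 1656 → Oct 17, 1657: 365 days.
Oct 17, 1657 → Nov 17, 1657: 31 days (October has 31).
Nov 17, 1657 → Dec 17, 1657: 30 days (November has 30).
Dec 17, 1657 → Jan 17, 1658: 31 days (December has 31).
Jan 17, 1658 → Feb 17, 1658: 31 days (January has 31).
Feb 17, 1658 → Mar 17, 1658: 28 days (February has 28).
Mar 17, 1658 → Apr 17, 1658: 31 days (March has 31).
Apr 17, 1658 → May 17, 1658: 30 days (April has 30).
May 17, 1658 → Jun 17, 1658: 31 days (May has 31).
Jun 17, 1658 → Jul 17, 1658: 30 days (June has 30).
Jul 17, 1658 → Aug 17, 1658: 31 days (July has 31).
Aug 17, 1658 → Aug 20, 1658: 3 days.
Total: 6151 days.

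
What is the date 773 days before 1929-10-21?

−365 (one year) → Oct 21, 1928 (408 left).
−366 (one year; includes Feb 29, 1928) → Oct 21, 1927 (42 left).
−21 → Sep 30, 1927 (end of Sep, 30 days; 21 left).
−21 → Sep 9, 1927.

September 9, 1927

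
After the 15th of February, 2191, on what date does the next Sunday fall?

February 20, 2191

Feb 15, 2191 is a Tuesday.
From Tuesday to the next Sunday is 5 days.
Feb 15, 2191 + 5 = Feb 20, 2191.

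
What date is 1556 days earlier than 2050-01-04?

−365 (one year) → Jan 4, 2049 (1191 left).
−366 (one year; includes Feb 29, 2048) → Jan 4, 2048 (825 left).
−365 (one year) → Jan 4, 2047 (460 left).
−365 (one year) → Jan 4, 2046 (95 left).
−4 → Dec 31, 2045 (end of Dec, 31 days; 91 left).
−31 → Nov 30, 2045 (end of Nov, 30 days; 60 left).
−30 → Oct 31, 2045 (end of Oct, 31 days; 30 left).
−30 → Oct 1, 2045.

October 1, 2045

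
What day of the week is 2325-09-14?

Doomsday rule: the anchor day for the 2300s is Wednesday. For year 25: 25÷12 = 2 r 1, and 1÷4 = 0, so 2+1+0 = 3.
Wednesday + 3 ≡ Saturday — that's 2325's doomsday.
In September the doomsday date is Sep 5.
Sep 14 is 9 days after Sep 5; 9 mod 7 = 2, so Saturday + 2 = Monday.

Monday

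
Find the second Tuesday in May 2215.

May 1, 2215 is a Monday.
The first Tuesday is therefore May 2 (1 days later).
The second Tuesday is 2 + 1×7 = May 9.

May 9, 2215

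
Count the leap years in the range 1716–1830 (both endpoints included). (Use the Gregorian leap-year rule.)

28

Multiples of 4 in [1716,1830]: 29.
Of those, multiples of 100: 1 (not leap unless ÷400).
Multiples of 400: 0.
Leap years = 29 − 1 + 0 = 28.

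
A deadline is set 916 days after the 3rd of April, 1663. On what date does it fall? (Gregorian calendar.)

October 5, 1665

+366 (one year; includes Feb 29, 1664) → Apr 3, 1664 (550 left).
+365 (one year) → Apr 3, 1665 (185 left).
Apr has 30 days: +28 → May 1, 1665 (157 left).
May has 31 days: +31 → Jun 1, 1665 (126 left).
Jun has 30 days: +30 → Jul 1, 1665 (96 left).
Jul has 31 days: +31 → Aug 1, 1665 (65 left).
Aug has 31 days: +31 → Sep 1, 1665 (34 left).
Sep has 30 days: +30 → Oct 1, 1665 (4 left).
+4 → Oct 5, 1665.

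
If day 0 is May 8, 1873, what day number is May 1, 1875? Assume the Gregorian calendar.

723

May 8, 1873 → May 8, 1874: 365 days.
May 8, 1874 → Jun 8, 1874: 31 days (May has 31).
Jun 8, 1874 → Jul 8, 1874: 30 days (June has 30).
Jul 8, 1874 → Aug 8, 1874: 31 days (July has 31).
Aug 8, 1874 → Sep 8, 1874: 31 days (August has 31).
Sep 8, 1874 → Oct 8, 1874: 30 days (September has 30).
Oct 8, 1874 → Nov 8, 1874: 31 days (October has 31).
Nov 8, 1874 → Dec 8, 1874: 30 days (November has 30).
Dec 8, 1874 → Jan 8, 1875: 31 days (December has 31).
Jan 8, 1875 → Feb 8, 1875: 31 days (January has 31).
Feb 8, 1875 → Mar 8, 1875: 28 days (February has 28).
Mar 8, 1875 → Apr 8, 1875: 31 days (March has 31).
Apr 8, 1875 → May 1, 1875: 23 days.
Total: 723 days.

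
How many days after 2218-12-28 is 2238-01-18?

6961

Dec 28, 2218 → Dec 28, 2219: 365 days.
Dec 28, 2219 → Dec 28, 2220: 366 days (Feb 29, 2220 is in that span).
Dec 28, 2220 → Dec 28, 2221: 365 days.
Dec 28, 2221 → Dec 28, 2222: 365 days.
Dec 28, 2222 → Dec 28, 2223: 365 days.
Dec 28, 2223 → Dec 28, 2224: 366 days (Feb 29, 2224 is in that span).
Dec 28, 2224 → Dec 28, 2225: 365 days.
Dec 28, 2225 → Dec 28, 2226: 365 days.
Dec 28, 2226 → Dec 28, 2227: 365 days.
Dec 28, 2227 → Dec 28, 2228: 366 days (Feb 29, 2228 is in that span).
Dec 28, 2228 → Dec 28, 2229: 365 days.
Dec 28, 2229 → Dec 28, 2230: 365 days.
Dec 28, 2230 → Dec 28, 2231: 365 days.
Dec 28, 2231 → Dec 28, 2232: 366 days (Feb 29, 2232 is in that span).
Dec 28, 2232 → Dec 28, 2233: 365 days.
Dec 28, 2233 → Dec 28, 2234: 365 days.
Dec 28, 2234 → Dec 28, 2235: 365 days.
Dec 28, 2235 → Dec 28, 2236: 366 days (Feb 29, 2236 is in that span).
Dec 28, 2236 → Jan 28, 2237: 31 days (December has 31).
Jan 28, 2237 → Feb 28, 2237: 31 days (January has 31).
Feb 28, 2237 → Mar 28, 2237: 28 days (February has 28).
Mar 28, 2237 → Apr 28, 2237: 31 days (March has 31).
Apr 28, 2237 → May 28, 2237: 30 days (April has 30).
May 28, 2237 → Jun 28, 2237: 31 days (May has 31).
Jun 28, 2237 → Jul 28, 2237: 30 days (June has 30).
Jul 28, 2237 → Aug 28, 2237: 31 days (July has 31).
Aug 28, 2237 → Sep 28, 2237: 31 days (August has 31).
Sep 28, 2237 → Oct 28, 2237: 30 days (September has 30).
Oct 28, 2237 → Nov 28, 2237: 31 days (October has 31).
Nov 28, 2237 → Dec 28, 2237: 30 days (November has 30).
Dec 28, 2237 → Jan 18, 2238: 21 days.
Total: 6961 days.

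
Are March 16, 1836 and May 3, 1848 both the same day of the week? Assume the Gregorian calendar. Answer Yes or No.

Yes

From Mar 16, 1836 to May 3, 1848 is 4431 days.
4431 mod 7 = 0, so they are the same weekday.
(Mar 16, 1836 is a Wednesday; May 3, 1848 is a Wednesday.)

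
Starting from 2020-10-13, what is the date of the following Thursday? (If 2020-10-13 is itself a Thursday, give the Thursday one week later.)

Oct 13, 2020 is a Tuesday.
From Tuesday to the next Thursday is 2 days.
Oct 13, 2020 + 2 = Oct 15, 2020.

October 15, 2020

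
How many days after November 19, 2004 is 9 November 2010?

Nov 19, 2004 → Nov 19, 2005: 365 days.
Nov 19, 2005 → Nov 19, 2006: 365 days.
Nov 19, 2006 → Nov 19, 2007: 365 days.
Nov 19, 2007 → Nov 19, 2008: 366 days (Feb 29, 2008 is in that span).
Nov 19, 2008 → Nov 19, 2009: 365 days.
Nov 19, 2009 → Dec 19, 2009: 30 days (November has 30).
Dec 19, 2009 → Jan 19, 2010: 31 days (December has 31).
Jan 19, 2010 → Feb 19, 2010: 31 days (January has 31).
Feb 19, 2010 → Mar 19, 2010: 28 days (February has 28).
Mar 19, 2010 → Apr 19, 2010: 31 days (March has 31).
Apr 19, 2010 → May 19, 2010: 30 days (April has 30).
May 19, 2010 → Jun 19, 2010: 31 days (May has 31).
Jun 19, 2010 → Jul 19, 2010: 30 days (June has 30).
Jul 19, 2010 → Aug 19, 2010: 31 days (July has 31).
Aug 19, 2010 → Sep 19, 2010: 31 days (August has 31).
Sep 19, 2010 → Oct 19, 2010: 30 days (September has 30).
Oct 19, 2010 → Nov 9, 2010: 21 days.
Total: 2181 days.

2181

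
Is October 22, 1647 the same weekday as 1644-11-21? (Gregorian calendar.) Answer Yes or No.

No

From Nov 21, 1644 to Oct 22, 1647 is 1065 days.
1065 mod 7 = 1, so they are different weekdays.
(Nov 21, 1644 is a Monday; Oct 22, 1647 is a Tuesday.)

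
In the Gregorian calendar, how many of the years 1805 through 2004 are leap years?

49

Multiples of 4 in [1805,2004]: 50.
Of those, multiples of 100: 2 (not leap unless ÷400).
Multiples of 400: 1.
Leap years = 50 − 2 + 1 = 49.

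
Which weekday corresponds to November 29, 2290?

Doomsday rule: the anchor day for the 2200s is Friday. For year 90: 90÷12 = 7 r 6, and 6÷4 = 1, so 7+6+1 = 14.
Friday + 14 ≡ Friday — that's 2290's doomsday.
In November the doomsday date is Nov 7.
Nov 29 is 22 days after Nov 7; 22 mod 7 = 1, so Friday + 1 = Saturday.

Saturday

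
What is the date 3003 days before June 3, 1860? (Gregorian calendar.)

March 14, 1852

−366 (one year; includes Feb 29, 1860) → Jun 3, 1859 (2637 left).
−365 (one year) → Jun 3, 1858 (2272 left).
−365 (one year) → Jun 3, 1857 (1907 left).
−365 (one year) → Jun 3, 1856 (1542 left).
−366 (one year; includes Feb 29, 1856) → Jun 3, 1855 (1176 left).
−365 (one year) → Jun 3, 1854 (811 left).
−365 (one year) → Jun 3, 1853 (446 left).
−365 (one year) → Jun 3, 1852 (81 left).
−3 → May 31, 1852 (end of May, 31 days; 78 left).
−31 → Apr 30, 1852 (end of Apr, 30 days; 47 left).
−30 → Mar 31, 1852 (end of Mar, 31 days; 17 left).
−17 → Mar 14, 1852.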